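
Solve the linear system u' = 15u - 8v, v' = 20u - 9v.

Coefficient matrix A = [[15, -8], [20, -9]].
Characteristic polynomial det(A - λI) = λ^2 - 6λ + 25 = 0.
Eigenvalues λ = 3 ± 4i (complex conjugate pair).
For λ=3+4i: an eigenvector is (-1,-2) - i(1,1) = (-1 - i, -2 - i).
A real fundamental pair from Re and Im of e^((3+4i)t)v: X_1 = e^(3t)(cos(4t)·(-1,-2) + sin(4t)·(1,1)), X_2 = e^(3t)(sin(4t)·(-1,-2) - cos(4t)·(1,1)).
General solution: C_1X_1 + C_2X_2.

u(t) = C_1e^(3t)sin(4t) - C_1e^(3t)cos(4t) - C_2e^(3t)sin(4t) - C_2e^(3t)cos(4t), v(t) = C_1e^(3t)sin(4t) - 2C_1e^(3t)cos(4t) - 2C_2e^(3t)sin(4t) - C_2e^(3t)cos(4t)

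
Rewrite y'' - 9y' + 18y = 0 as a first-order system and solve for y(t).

Let x_1 = y, x_2 = y'. Then x_1' = x_2 and x_2' = -18x_1 + 9x_2.
A = [[0,1],[-18,9]]; det(A-λI) = λ^2 - 9λ + 18.
Eigenvalues λ = 3, 6 with eigenvectors (1,3), (1,6).

y(t) = K_1e^(3t) + K_2e^(6t)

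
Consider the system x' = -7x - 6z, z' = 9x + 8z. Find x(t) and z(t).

x(t) = 2C_1e^(2t) - C_2e^(-t), z(t) = -3C_1e^(2t) + C_2e^(-t)

Coefficient matrix A = [[-7, -6], [9, 8]].
Characteristic polynomial det(A - λI) = λ^2 - λ - 2 = 0.
Eigenvalues λ = 2, -1.
For λ=2: (A-λI) row 1 is [-9, -6], so an eigenvector is (2, -3).
For λ=-1: (A-λI) row 1 is [-6, -6], so an eigenvector is (-1, 1).
General solution: C_1e^(2t)(2,-3) + C_2e^(-t)(-1,1).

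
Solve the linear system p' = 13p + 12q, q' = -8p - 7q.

Coefficient matrix A = [[13, 12], [-8, -7]].
Characteristic polynomial det(A - λI) = λ^2 - 6λ + 5 = 0.
Eigenvalues λ = 5, 1.
For λ=5: (A-λI) row 1 is [8, 12], so an eigenvector is (3, -2).
For λ=1: (A-λI) row 1 is [12, 12], so an eigenvector is (-1, 1).
General solution: K_1e^(5t)(3,-2) + K_2e^(t)(-1,1).

p(t) = 3K_1e^(5t) - K_2e^(t), q(t) = -2K_1e^(5t) + K_2e^(t)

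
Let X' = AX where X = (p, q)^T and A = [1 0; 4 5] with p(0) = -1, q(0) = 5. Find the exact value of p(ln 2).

-2

A = [[1,0],[4,5]]; eigenvalues λ = 1, 5.
Eigenvectors: (-1,1) for λ=1, (0,1) for λ=5.
From the initial condition, c_1 = 1, c_2 = 4.
p(ln 2) = (1)(2^1)(-1) + (4)(2^5)(0) = -2.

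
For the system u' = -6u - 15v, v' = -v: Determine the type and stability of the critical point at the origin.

A = [[-6,-15],[0,-1]]; det(A-λI) = λ^2 + 7λ + 6.
λ = -1, -6: both negative.

stable node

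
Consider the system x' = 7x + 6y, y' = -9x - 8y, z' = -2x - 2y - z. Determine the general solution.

x(t) = c_2e^(t) + 2c_3e^(-2t), y(t) = -c_2e^(t) - 3c_3e^(-2t), z(t) = c_1e^(-t) - 2c_3e^(-2t)

Coefficient matrix A = [[7, 6, 0], [-9, -8, 0], [-2, -2, -1]].
det(A - λI) = 0 gives eigenvalues λ = -1, 1, -2.
For λ=-1: eigenvector (0,0,1).
For λ=1: eigenvector (1,-1,0).
For λ=-2: eigenvector (2,-3,-2).
General solution: c_1e^(-t)(0,0,1) + c_2e^(t)(1,-1,0) + c_3e^(-2t)(2,-3,-2).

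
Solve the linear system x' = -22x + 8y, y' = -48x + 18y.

x(t) = -K_1e^(2t) - K_2e^(-6t), y(t) = -3K_1e^(2t) - 2K_2e^(-6t)

Coefficient matrix A = [[-22, 8], [-48, 18]].
Characteristic polynomial det(A - λI) = λ^2 + 4λ - 12 = 0.
Eigenvalues λ = 2, -6.
For λ=2: (A-λI) row 1 is [-24, 8], so an eigenvector is (-1, -3).
For λ=-6: (A-λI) row 1 is [-16, 8], so an eigenvector is (-1, -2).
General solution: K_1e^(2t)(-1,-3) + K_2e^(-6t)(-1,-2).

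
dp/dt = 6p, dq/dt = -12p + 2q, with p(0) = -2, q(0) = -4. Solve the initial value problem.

p(t) = -2e^(6t), q(t) = 6e^(6t) - 10e^(2t)

Coefficient matrix A = [[6, 0], [-12, 2]].
Characteristic polynomial det(A - λI) = λ^2 - 8λ + 12 = 0.
Eigenvalues λ = 2, 6.
For λ=2: (A-λI) row 1 is [4, 0], so an eigenvector is (0, -1).
For λ=6: (A-λI) row 2 is [-12, -4], so an eigenvector is (-1, 3).
General solution: K_1e^(2t)(0,-1) + K_2e^(6t)(-1,3).
Applying p(0)=-2, q(0)=-4 gives K_1=10, K_2=2.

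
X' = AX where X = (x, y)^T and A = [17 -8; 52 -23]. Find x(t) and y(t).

x(t) = K_1e^(-3t)sin(4t) - K_1e^(-3t)cos(4t) - K_2e^(-3t)sin(4t) - K_2e^(-3t)cos(4t), y(t) = 2K_1e^(-3t)sin(4t) - 3K_1e^(-3t)cos(4t) - 3K_2e^(-3t)sin(4t) - 2K_2e^(-3t)cos(4t)

Coefficient matrix A = [[17, -8], [52, -23]].
Characteristic polynomial det(A - λI) = λ^2 + 6λ + 25 = 0.
Eigenvalues λ = -3 ± 4i (complex conjugate pair).
For λ=-3+4i: an eigenvector is (-1,-3) - i(1,2) = (-1 - i, -3 - 2i).
A real fundamental pair from Re and Im of e^((-3+4i)t)v: X_1 = e^(-3t)(cos(4t)·(-1,-3) + sin(4t)·(1,2)), X_2 = e^(-3t)(sin(4t)·(-1,-3) - cos(4t)·(1,2)).
General solution: K_1X_1 + K_2X_2.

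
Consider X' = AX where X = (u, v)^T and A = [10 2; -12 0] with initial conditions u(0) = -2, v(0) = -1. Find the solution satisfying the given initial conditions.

u(t) = -7e^(6t) + 5e^(4t), v(t) = 14e^(6t) - 15e^(4t)

Coefficient matrix A = [[10, 2], [-12, 0]].
Characteristic polynomial det(A - λI) = λ^2 - 10λ + 24 = 0.
Eigenvalues λ = 6, 4.
For λ=6: (A-λI) row 1 is [4, 2], so an eigenvector is (-1, 2).
For λ=4: (A-λI) row 1 is [6, 2], so an eigenvector is (1, -3).
General solution: c_1e^(6t)(-1,2) + c_2e^(4t)(1,-3).
Applying u(0)=-2, v(0)=-1 gives c_1=7, c_2=5.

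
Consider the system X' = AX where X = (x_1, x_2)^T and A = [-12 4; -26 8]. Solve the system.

Coefficient matrix A = [[-12, 4], [-26, 8]].
Characteristic polynomial det(A - λI) = λ^2 + 4λ + 8 = 0.
Eigenvalues λ = -2 ± 2i (complex conjugate pair).
For λ=-2+2i: an eigenvector is (1,3) - i(1,2) = (1 - i, 3 - 2i).
A real fundamental pair from Re and Im of e^((-2+2i)t)v: X_1 = e^(-2t)(cos(2t)·(1,3) + sin(2t)·(1,2)), X_2 = e^(-2t)(sin(2t)·(1,3) - cos(2t)·(1,2)).
General solution: K_1X_1 + K_2X_2.

x_1(t) = K_1e^(-2t)sin(2t) + K_1e^(-2t)cos(2t) + K_2e^(-2t)sin(2t) - K_2e^(-2t)cos(2t), x_2(t) = 2K_1e^(-2t)sin(2t) + 3K_1e^(-2t)cos(2t) + 3K_2e^(-2t)sin(2t) - 2K_2e^(-2t)cos(2t)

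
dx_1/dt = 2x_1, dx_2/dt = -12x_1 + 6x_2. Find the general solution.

x_1(t) = -K_2e^(2t), x_2(t) = -K_1e^(6t) - 3K_2e^(2t)

Coefficient matrix A = [[2, 0], [-12, 6]].
Characteristic polynomial det(A - λI) = λ^2 - 8λ + 12 = 0.
Eigenvalues λ = 6, 2.
For λ=6: (A-λI) row 1 is [-4, 0], so an eigenvector is (0, -1).
For λ=2: (A-λI) row 2 is [-12, 4], so an eigenvector is (-1, -3).
General solution: K_1e^(6t)(0,-1) + K_2e^(2t)(-1,-3).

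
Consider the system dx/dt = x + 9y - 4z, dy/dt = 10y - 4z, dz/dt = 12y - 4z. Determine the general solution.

x(t) = C_1e^(t) - 2C_2e^(4t) + C_3e^(2t), y(t) = -2C_2e^(4t) + C_3e^(2t), z(t) = -3C_2e^(4t) + 2C_3e^(2t)

Coefficient matrix A = [[1, 9, -4], [0, 10, -4], [0, 12, -4]].
det(A - λI) = 0 gives eigenvalues λ = 1, 4, 2.
For λ=1: eigenvector (1,0,0).
For λ=4: eigenvector (-2,-2,-3).
For λ=2: eigenvector (1,1,2).
General solution: C_1e^(t)(1,0,0) + C_2e^(4t)(-2,-2,-3) + C_3e^(2t)(1,1,2).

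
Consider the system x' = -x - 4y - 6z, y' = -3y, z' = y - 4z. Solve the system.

Coefficient matrix A = [[-1, -4, -6], [0, -3, 0], [0, 1, -4]].
det(A - λI) = 0 gives eigenvalues λ = -4, -3, -1.
For λ=-4: eigenvector (2,0,1).
For λ=-3: eigenvector (5,1,1).
For λ=-1: eigenvector (1,0,0).
General solution: c_1e^(-4t)(2,0,1) + c_2e^(-3t)(5,1,1) + c_3e^(-t)(1,0,0).

x(t) = 2c_1e^(-4t) + 5c_2e^(-3t) + c_3e^(-t), y(t) = c_2e^(-3t), z(t) = c_1e^(-4t) + c_2e^(-3t)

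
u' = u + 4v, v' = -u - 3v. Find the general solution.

Coefficient matrix A = [[1, 4], [-1, -3]].
Characteristic polynomial det(A - λI) = λ^2 + 2λ + 1 = 0.
Single eigenvalue λ = -1 with algebraic multiplicity 2.
Eigenvector v = (2,-1); generalized eigenvector w with (A-λI)w=v is (3,-1).
General solution: e^(-t)[c_1·v + c_2·(t·v + w)].

u(t) = 2c_1e^(-t) + 2c_2te^(-t) + 3c_2e^(-t), v(t) = -c_1e^(-t) - c_2te^(-t) - c_2e^(-t)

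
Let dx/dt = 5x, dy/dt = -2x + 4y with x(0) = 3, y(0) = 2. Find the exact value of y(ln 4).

A = [[5,0],[-2,4]]; eigenvalues λ = 5, 4.
Eigenvectors: (1,-2) for λ=5, (0,-1) for λ=4.
From the initial condition, c_1 = 3, c_2 = -8.
y(ln 4) = (3)(4^5)(-2) + (-8)(4^4)(-1) = -4096.

-4096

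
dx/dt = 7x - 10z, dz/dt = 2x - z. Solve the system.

x(t) = -C_1e^(3t)sin(2t) + 2C_1e^(3t)cos(2t) + 2C_2e^(3t)sin(2t) + C_2e^(3t)cos(2t), z(t) = C_1e^(3t)cos(2t) + C_2e^(3t)sin(2t)

Coefficient matrix A = [[7, -10], [2, -1]].
Characteristic polynomial det(A - λI) = λ^2 - 6λ + 13 = 0.
Eigenvalues λ = 3 ± 2i (complex conjugate pair).
For λ=3+2i: an eigenvector is (2,1) - i(-1,0) = (2 + i, 1).
A real fundamental pair from Re and Im of e^((3+2i)t)v: X_1 = e^(3t)(cos(2t)·(2,1) + sin(2t)·(-1,0)), X_2 = e^(3t)(sin(2t)·(2,1) - cos(2t)·(-1,0)).
General solution: C_1X_1 + C_2X_2.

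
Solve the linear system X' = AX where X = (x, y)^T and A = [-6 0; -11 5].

Coefficient matrix A = [[-6, 0], [-11, 5]].
Characteristic polynomial det(A - λI) = λ^2 + λ - 30 = 0.
Eigenvalues λ = 5, -6.
For λ=5: (A-λI) row 1 is [-11, 0], so an eigenvector is (0, -1).
For λ=-6: (A-λI) row 2 is [-11, 11], so an eigenvector is (1, 1).
General solution: K_1e^(5t)(0,-1) + K_2e^(-6t)(1,1).

x(t) = K_2e^(-6t), y(t) = -K_1e^(5t) + K_2e^(-6t)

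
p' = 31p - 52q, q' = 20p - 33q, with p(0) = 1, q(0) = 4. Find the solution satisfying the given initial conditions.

Coefficient matrix A = [[31, -52], [20, -33]].
Characteristic polynomial det(A - λI) = λ^2 + 2λ + 17 = 0.
Eigenvalues λ = -1 ± 4i (complex conjugate pair).
For λ=-1+4i: an eigenvector is (2,1) - i(3,2) = (2 - 3i, 1 - 2i).
A real fundamental pair from Re and Im of e^((-1+4i)t)v: X_1 = e^(-t)(cos(4t)·(2,1) + sin(4t)·(3,2)), X_2 = e^(-t)(sin(4t)·(2,1) - cos(4t)·(3,2)).
General solution: c_1X_1 + c_2X_2.
Applying p(0)=1, q(0)=4 gives c_1=-10, c_2=-7.

p(t) = -44e^(-t)sin(4t) + e^(-t)cos(4t), q(t) = -27e^(-t)sin(4t) + 4e^(-t)cos(4t)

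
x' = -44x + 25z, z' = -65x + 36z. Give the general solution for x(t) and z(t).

Coefficient matrix A = [[-44, 25], [-65, 36]].
Characteristic polynomial det(A - λI) = λ^2 + 8λ + 41 = 0.
Eigenvalues λ = -4 ± 5i (complex conjugate pair).
For λ=-4+5i: an eigenvector is (-2,-3) - i(1,2) = (-2 - i, -3 - 2i).
A real fundamental pair from Re and Im of e^((-4+5i)t)v: X_1 = e^(-4t)(cos(5t)·(-2,-3) + sin(5t)·(1,2)), X_2 = e^(-4t)(sin(5t)·(-2,-3) - cos(5t)·(1,2)).
General solution: K_1X_1 + K_2X_2.

x(t) = K_1e^(-4t)sin(5t) - 2K_1e^(-4t)cos(5t) - 2K_2e^(-4t)sin(5t) - K_2e^(-4t)cos(5t), z(t) = 2K_1e^(-4t)sin(5t) - 3K_1e^(-4t)cos(5t) - 3K_2e^(-4t)sin(5t) - 2K_2e^(-4t)cos(5t)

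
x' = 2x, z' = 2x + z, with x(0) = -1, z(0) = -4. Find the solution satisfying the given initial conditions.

Coefficient matrix A = [[2, 0], [2, 1]].
Characteristic polynomial det(A - λI) = λ^2 - 3λ + 2 = 0.
Eigenvalues λ = 2, 1.
For λ=2: (A-λI) row 2 is [2, -1], so an eigenvector is (-1, -2).
For λ=1: (A-λI) row 1 is [1, 0], so an eigenvector is (0, -1).
General solution: C_1e^(2t)(-1,-2) + C_2e^(t)(0,-1).
Applying x(0)=-1, z(0)=-4 gives C_1=1, C_2=2.

x(t) = -e^(2t), z(t) = -2e^(2t) - 2e^(t)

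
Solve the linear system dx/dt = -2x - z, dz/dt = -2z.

x(t) = -C_1e^(-2t) - C_2te^(-2t) - C_2e^(-2t), z(t) = C_2e^(-2t)

Coefficient matrix A = [[-2, -1], [0, -2]].
Characteristic polynomial det(A - λI) = λ^2 + 4λ + 4 = 0.
Single eigenvalue λ = -2 with algebraic multiplicity 2.
Eigenvector v = (-1,0); generalized eigenvector w with (A-λI)w=v is (-1,1).
General solution: e^(-2t)[C_1·v + C_2·(t·v + w)].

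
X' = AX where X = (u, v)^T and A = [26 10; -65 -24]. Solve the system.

u(t) = -C_1e^(t)sin(5t) - C_1e^(t)cos(5t) - C_2e^(t)sin(5t) + C_2e^(t)cos(5t), v(t) = 3C_1e^(t)sin(5t) + 2C_1e^(t)cos(5t) + 2C_2e^(t)sin(5t) - 3C_2e^(t)cos(5t)

Coefficient matrix A = [[26, 10], [-65, -24]].
Characteristic polynomial det(A - λI) = λ^2 - 2λ + 26 = 0.
Eigenvalues λ = 1 ± 5i (complex conjugate pair).
For λ=1+5i: an eigenvector is (-1,2) - i(-1,3) = (-1 + i, 2 - 3i).
A real fundamental pair from Re and Im of e^((1+5i)t)v: X_1 = e^(t)(cos(5t)·(-1,2) + sin(5t)·(-1,3)), X_2 = e^(t)(sin(5t)·(-1,2) - cos(5t)·(-1,3)).
General solution: C_1X_1 + C_2X_2.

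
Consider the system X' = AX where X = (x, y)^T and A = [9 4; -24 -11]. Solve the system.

x(t) = K_1e^(-3t) - K_2e^(t), y(t) = -3K_1e^(-3t) + 2K_2e^(t)

Coefficient matrix A = [[9, 4], [-24, -11]].
Characteristic polynomial det(A - λI) = λ^2 + 2λ - 3 = 0.
Eigenvalues λ = -3, 1.
For λ=-3: (A-λI) row 1 is [12, 4], so an eigenvector is (1, -3).
For λ=1: (A-λI) row 1 is [8, 4], so an eigenvector is (-1, 2).
General solution: K_1e^(-3t)(1,-3) + K_2e^(t)(-1,2).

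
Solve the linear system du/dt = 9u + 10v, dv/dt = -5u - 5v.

u(t) = -3C_1e^(2t)sin(t) + C_1e^(2t)cos(t) + C_2e^(2t)sin(t) + 3C_2e^(2t)cos(t), v(t) = 2C_1e^(2t)sin(t) - C_1e^(2t)cos(t) - C_2e^(2t)sin(t) - 2C_2e^(2t)cos(t)

Coefficient matrix A = [[9, 10], [-5, -5]].
Characteristic polynomial det(A - λI) = λ^2 - 4λ + 5 = 0.
Eigenvalues λ = 2 ± i (complex conjugate pair).
For λ=2+i: an eigenvector is (1,-1) - i(-3,2) = (1 + 3i, -1 - 2i).
A real fundamental pair from Re and Im of e^((2+i)t)v: X_1 = e^(2t)(cos(t)·(1,-1) + sin(t)·(-3,2)), X_2 = e^(2t)(sin(t)·(1,-1) - cos(t)·(-3,2)).
General solution: C_1X_1 + C_2X_2.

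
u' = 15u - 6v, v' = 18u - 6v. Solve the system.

u(t) = -2K_1e^(6t) - K_2e^(3t), v(t) = -3K_1e^(6t) - 2K_2e^(3t)

Coefficient matrix A = [[15, -6], [18, -6]].
Characteristic polynomial det(A - λI) = λ^2 - 9λ + 18 = 0.
Eigenvalues λ = 6, 3.
For λ=6: (A-λI) row 1 is [9, -6], so an eigenvector is (-2, -3).
For λ=3: (A-λI) row 1 is [12, -6], so an eigenvector is (-1, -2).
General solution: K_1e^(6t)(-2,-3) + K_2e^(3t)(-1,-2).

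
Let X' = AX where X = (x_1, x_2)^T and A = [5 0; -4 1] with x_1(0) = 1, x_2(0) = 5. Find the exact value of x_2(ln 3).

-225

A = [[5,0],[-4,1]]; eigenvalues λ = 5, 1.
Eigenvectors: (-1,1) for λ=5, (0,1) for λ=1.
From the initial condition, c_1 = -1, c_2 = 6.
x_2(ln 3) = (-1)(3^5)(1) + (6)(3^1)(1) = -225.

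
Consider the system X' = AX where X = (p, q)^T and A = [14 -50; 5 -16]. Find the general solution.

p(t) = C_1e^(-t)sin(5t) - 3C_1e^(-t)cos(5t) - 3C_2e^(-t)sin(5t) - C_2e^(-t)cos(5t), q(t) = -C_1e^(-t)cos(5t) - C_2e^(-t)sin(5t)

Coefficient matrix A = [[14, -50], [5, -16]].
Characteristic polynomial det(A - λI) = λ^2 + 2λ + 26 = 0.
Eigenvalues λ = -1 ± 5i (complex conjugate pair).
For λ=-1+5i: an eigenvector is (-3,-1) - i(1,0) = (-3 - i, -1).
A real fundamental pair from Re and Im of e^((-1+5i)t)v: X_1 = e^(-t)(cos(5t)·(-3,-1) + sin(5t)·(1,0)), X_2 = e^(-t)(sin(5t)·(-3,-1) - cos(5t)·(1,0)).
General solution: C_1X_1 + C_2X_2.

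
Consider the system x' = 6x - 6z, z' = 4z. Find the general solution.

Coefficient matrix A = [[6, -6], [0, 4]].
Characteristic polynomial det(A - λI) = λ^2 - 10λ + 24 = 0.
Eigenvalues λ = 4, 6.
For λ=4: (A-λI) row 1 is [2, -6], so an eigenvector is (-3, -1).
For λ=6: (A-λI) row 1 is [0, -6], so an eigenvector is (-1, 0).
General solution: K_1e^(4t)(-3,-1) + K_2e^(6t)(-1,0).

x(t) = -3K_1e^(4t) - K_2e^(6t), z(t) = -K_1e^(4t)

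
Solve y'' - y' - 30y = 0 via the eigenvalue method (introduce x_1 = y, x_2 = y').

Let x_1 = y, x_2 = y'. Then x_1' = x_2 and x_2' = 30x_1 + x_2.
A = [[0,1],[30,1]]; det(A-λI) = λ^2 - λ - 30.
Eigenvalues λ = 6, -5 with eigenvectors (1,6), (1,-5).

y(t) = K_1e^(6t) + K_2e^(-5t)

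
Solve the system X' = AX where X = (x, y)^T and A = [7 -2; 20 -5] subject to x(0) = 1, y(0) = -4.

Coefficient matrix A = [[7, -2], [20, -5]].
Characteristic polynomial det(A - λI) = λ^2 - 2λ + 5 = 0.
Eigenvalues λ = 1 ± 2i (complex conjugate pair).
For λ=1+2i: an eigenvector is (1,3) - i(0,1) = (1, 3 - i).
A real fundamental pair from Re and Im of e^((1+2i)t)v: X_1 = e^(t)(cos(2t)·(1,3) + sin(2t)·(0,1)), X_2 = e^(t)(sin(2t)·(1,3) - cos(2t)·(0,1)).
General solution: C_1X_1 + C_2X_2.
Applying x(0)=1, y(0)=-4 gives C_1=1, C_2=7.

x(t) = 7e^(t)sin(2t) + e^(t)cos(2t), y(t) = 22e^(t)sin(2t) - 4e^(t)cos(2t)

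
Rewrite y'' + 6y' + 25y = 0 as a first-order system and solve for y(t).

y(t) = c_1e^(-3t)cos(4t) + c_2e^(-3t)sin(4t)

Let x_1 = y, x_2 = y'. Then x_1' = x_2 and x_2' = -25x_1 - 6x_2.
A = [[0,1],[-25,-6]]; det(A-λI) = λ^2 + 6λ + 25.
Eigenvalues λ = -3 ± 4i.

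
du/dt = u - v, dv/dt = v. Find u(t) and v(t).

Coefficient matrix A = [[1, -1], [0, 1]].
Characteristic polynomial det(A - λI) = λ^2 - 2λ + 1 = 0.
Single eigenvalue λ = 1 with algebraic multiplicity 2.
Eigenvector v = (-1,0); generalized eigenvector w with (A-λI)w=v is (1,1).
General solution: e^(t)[c_1·v + c_2·(t·v + w)].

u(t) = -c_1e^(t) - c_2te^(t) + c_2e^(t), v(t) = c_2e^(t)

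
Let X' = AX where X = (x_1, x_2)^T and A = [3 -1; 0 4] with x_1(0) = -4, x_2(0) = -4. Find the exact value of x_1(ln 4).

A = [[3,-1],[0,4]]; eigenvalues λ = 3, 4.
Eigenvectors: (-1,0) for λ=3, (1,-1) for λ=4.
From the initial condition, c_1 = 8, c_2 = 4.
x_1(ln 4) = (8)(4^3)(-1) + (4)(4^4)(1) = 512.

512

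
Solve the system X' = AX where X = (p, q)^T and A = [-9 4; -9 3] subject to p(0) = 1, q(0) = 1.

Coefficient matrix A = [[-9, 4], [-9, 3]].
Characteristic polynomial det(A - λI) = λ^2 + 6λ + 9 = 0.
Single eigenvalue λ = -3 with algebraic multiplicity 2.
Eigenvector v = (2,3); generalized eigenvector w with (A-λI)w=v is (1,2).
General solution: e^(-3t)[c_1·v + c_2·(t·v + w)].
Applying p(0)=1, q(0)=1 gives c_1=1, c_2=-1.

p(t) = -2te^(-3t) + e^(-3t), q(t) = -3te^(-3t) + e^(-3t)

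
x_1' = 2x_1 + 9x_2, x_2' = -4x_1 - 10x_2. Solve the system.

x_1(t) = -3C_1e^(-4t) - 3C_2te^(-4t) + C_2e^(-4t), x_2(t) = 2C_1e^(-4t) + 2C_2te^(-4t) - C_2e^(-4t)

Coefficient matrix A = [[2, 9], [-4, -10]].
Characteristic polynomial det(A - λI) = λ^2 + 8λ + 16 = 0.
Single eigenvalue λ = -4 with algebraic multiplicity 2.
Eigenvector v = (-3,2); generalized eigenvector w with (A-λI)w=v is (1,-1).
General solution: e^(-4t)[C_1·v + C_2·(t·v + w)].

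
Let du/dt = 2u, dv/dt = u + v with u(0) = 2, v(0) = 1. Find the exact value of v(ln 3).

15

A = [[2,0],[1,1]]; eigenvalues λ = 2, 1.
Eigenvectors: (1,1) for λ=2, (0,-1) for λ=1.
From the initial condition, c_1 = 2, c_2 = 1.
v(ln 3) = (2)(3^2)(1) + (1)(3^1)(-1) = 15.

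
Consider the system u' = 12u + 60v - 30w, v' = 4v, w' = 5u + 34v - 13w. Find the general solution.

Coefficient matrix A = [[12, 60, -30], [0, 4, 0], [5, 34, -13]].
det(A - λI) = 0 gives eigenvalues λ = 2, -3, 4.
For λ=2: eigenvector (3,0,1).
For λ=-3: eigenvector (2,0,1).
For λ=4: eigenvector (0,1,2).
General solution: C_1e^(2t)(3,0,1) + C_2e^(-3t)(2,0,1) + C_3e^(4t)(0,1,2).

u(t) = 3C_1e^(2t) + 2C_2e^(-3t), v(t) = C_3e^(4t), w(t) = C_1e^(2t) + C_2e^(-3t) + 2C_3e^(4t)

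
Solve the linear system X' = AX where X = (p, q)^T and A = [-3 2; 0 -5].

Coefficient matrix A = [[-3, 2], [0, -5]].
Characteristic polynomial det(A - λI) = λ^2 + 8λ + 15 = 0.
Eigenvalues λ = -5, -3.
For λ=-5: (A-λI) row 1 is [2, 2], so an eigenvector is (1, -1).
For λ=-3: (A-λI) row 1 is [0, 2], so an eigenvector is (-1, 0).
General solution: K_1e^(-5t)(1,-1) + K_2e^(-3t)(-1,0).

p(t) = K_1e^(-5t) - K_2e^(-3t), q(t) = -K_1e^(-5t)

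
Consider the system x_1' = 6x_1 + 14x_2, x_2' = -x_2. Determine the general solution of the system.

x_1(t) = K_1e^(6t) - 2K_2e^(-t), x_2(t) = K_2e^(-t)

Coefficient matrix A = [[6, 14], [0, -1]].
Characteristic polynomial det(A - λI) = λ^2 - 5λ - 6 = 0.
Eigenvalues λ = 6, -1.
For λ=6: (A-λI) row 1 is [0, 14], so an eigenvector is (1, 0).
For λ=-1: (A-λI) row 1 is [7, 14], so an eigenvector is (-2, 1).
General solution: K_1e^(6t)(1,0) + K_2e^(-t)(-2,1).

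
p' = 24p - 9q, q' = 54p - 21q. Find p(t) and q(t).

Coefficient matrix A = [[24, -9], [54, -21]].
Characteristic polynomial det(A - λI) = λ^2 - 3λ - 18 = 0.
Eigenvalues λ = -3, 6.
For λ=-3: (A-λI) row 1 is [27, -9], so an eigenvector is (1, 3).
For λ=6: (A-λI) row 1 is [18, -9], so an eigenvector is (1, 2).
General solution: K_1e^(-3t)(1,3) + K_2e^(6t)(1,2).

p(t) = K_1e^(-3t) + K_2e^(6t), q(t) = 3K_1e^(-3t) + 2K_2e^(6t)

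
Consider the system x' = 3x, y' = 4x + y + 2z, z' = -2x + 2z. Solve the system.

Coefficient matrix A = [[3, 0, 0], [4, 1, 2], [-2, 0, 2]].
det(A - λI) = 0 gives eigenvalues λ = 3, 1, 2.
For λ=3: eigenvector (1,0,-2).
For λ=1: eigenvector (0,1,0).
For λ=2: eigenvector (0,2,1).
General solution: C_1e^(3t)(1,0,-2) + C_2e^(t)(0,1,0) + C_3e^(2t)(0,2,1).

x(t) = C_1e^(3t), y(t) = C_2e^(t) + 2C_3e^(2t), z(t) = -2C_1e^(3t) + C_3e^(2t)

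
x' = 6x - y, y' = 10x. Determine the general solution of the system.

Coefficient matrix A = [[6, -1], [10, 0]].
Characteristic polynomial det(A - λI) = λ^2 - 6λ + 10 = 0.
Eigenvalues λ = 3 ± i (complex conjugate pair).
For λ=3+i: an eigenvector is (-1,-3) - i(0,-1) = (-1, -3 + i).
A real fundamental pair from Re and Im of e^((3+i)t)v: X_1 = e^(3t)(cos(t)·(-1,-3) + sin(t)·(0,-1)), X_2 = e^(3t)(sin(t)·(-1,-3) - cos(t)·(0,-1)).
General solution: K_1X_1 + K_2X_2.

x(t) = -K_1e^(3t)cos(t) - K_2e^(3t)sin(t), y(t) = -K_1e^(3t)sin(t) - 3K_1e^(3t)cos(t) - 3K_2e^(3t)sin(t) + K_2e^(3t)cos(t)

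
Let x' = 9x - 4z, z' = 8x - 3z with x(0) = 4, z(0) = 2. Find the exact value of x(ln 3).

1452

A = [[9,-4],[8,-3]]; eigenvalues λ = 5, 1.
Eigenvectors: (-1,-1) for λ=5, (1,2) for λ=1.
From the initial condition, c_1 = -6, c_2 = -2.
x(ln 3) = (-6)(3^5)(-1) + (-2)(3^1)(1) = 1452.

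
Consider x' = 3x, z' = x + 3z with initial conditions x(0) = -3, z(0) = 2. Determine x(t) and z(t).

Coefficient matrix A = [[3, 0], [1, 3]].
Characteristic polynomial det(A - λI) = λ^2 - 6λ + 9 = 0.
Single eigenvalue λ = 3 with algebraic multiplicity 2.
Eigenvector v = (0,1); generalized eigenvector w with (A-λI)w=v is (1,-3).
General solution: e^(3t)[C_1·v + C_2·(t·v + w)].
Applying x(0)=-3, z(0)=2 gives C_1=-7, C_2=-3.

x(t) = -3e^(3t), z(t) = -3te^(3t) + 2e^(3t)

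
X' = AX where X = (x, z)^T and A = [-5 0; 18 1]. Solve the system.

Coefficient matrix A = [[-5, 0], [18, 1]].
Characteristic polynomial det(A - λI) = λ^2 + 4λ - 5 = 0.
Eigenvalues λ = -5, 1.
For λ=-5: (A-λI) row 2 is [18, 6], so an eigenvector is (-1, 3).
For λ=1: (A-λI) row 1 is [-6, 0], so an eigenvector is (0, -1).
General solution: K_1e^(-5t)(-1,3) + K_2e^(t)(0,-1).

x(t) = -K_1e^(-5t), z(t) = 3K_1e^(-5t) - K_2e^(t)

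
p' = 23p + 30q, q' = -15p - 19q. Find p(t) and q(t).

Coefficient matrix A = [[23, 30], [-15, -19]].
Characteristic polynomial det(A - λI) = λ^2 - 4λ + 13 = 0.
Eigenvalues λ = 2 ± 3i (complex conjugate pair).
For λ=2+3i: an eigenvector is (1,-1) - i(-3,2) = (1 + 3i, -1 - 2i).
A real fundamental pair from Re and Im of e^((2+3i)t)v: X_1 = e^(2t)(cos(3t)·(1,-1) + sin(3t)·(-3,2)), X_2 = e^(2t)(sin(3t)·(1,-1) - cos(3t)·(-3,2)).
General solution: K_1X_1 + K_2X_2.

p(t) = -3K_1e^(2t)sin(3t) + K_1e^(2t)cos(3t) + K_2e^(2t)sin(3t) + 3K_2e^(2t)cos(3t), q(t) = 2K_1e^(2t)sin(3t) - K_1e^(2t)cos(3t) - K_2e^(2t)sin(3t) - 2K_2e^(2t)cos(3t)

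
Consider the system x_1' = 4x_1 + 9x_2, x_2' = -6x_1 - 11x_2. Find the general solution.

x_1(t) = c_1e^(-5t) + 3c_2e^(-2t), x_2(t) = -c_1e^(-5t) - 2c_2e^(-2t)

Coefficient matrix A = [[4, 9], [-6, -11]].
Characteristic polynomial det(A - λI) = λ^2 + 7λ + 10 = 0.
Eigenvalues λ = -5, -2.
For λ=-5: (A-λI) row 1 is [9, 9], so an eigenvector is (1, -1).
For λ=-2: (A-λI) row 1 is [6, 9], so an eigenvector is (3, -2).
General solution: c_1e^(-5t)(1,-1) + c_2e^(-2t)(3,-2).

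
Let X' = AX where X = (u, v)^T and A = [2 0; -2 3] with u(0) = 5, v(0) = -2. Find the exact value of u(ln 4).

80

A = [[2,0],[-2,3]]; eigenvalues λ = 3, 2.
Eigenvectors: (0,1) for λ=3, (-1,-2) for λ=2.
From the initial condition, c_1 = -12, c_2 = -5.
u(ln 4) = (-12)(4^3)(0) + (-5)(4^2)(-1) = 80.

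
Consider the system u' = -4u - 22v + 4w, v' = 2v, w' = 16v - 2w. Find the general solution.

u(t) = -c_1e^(2t) + c_2e^(-4t) + 2c_3e^(-2t), v(t) = c_1e^(2t), w(t) = 4c_1e^(2t) + c_3e^(-2t)

Coefficient matrix A = [[-4, -22, 4], [0, 2, 0], [0, 16, -2]].
det(A - λI) = 0 gives eigenvalues λ = 2, -4, -2.
For λ=2: eigenvector (-1,1,4).
For λ=-4: eigenvector (1,0,0).
For λ=-2: eigenvector (2,0,1).
General solution: c_1e^(2t)(-1,1,4) + c_2e^(-4t)(1,0,0) + c_3e^(-2t)(2,0,1).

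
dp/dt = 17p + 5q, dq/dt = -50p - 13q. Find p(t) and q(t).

p(t) = c_1e^(2t)sin(5t) - c_2e^(2t)cos(5t), q(t) = -3c_1e^(2t)sin(5t) + c_1e^(2t)cos(5t) + c_2e^(2t)sin(5t) + 3c_2e^(2t)cos(5t)

Coefficient matrix A = [[17, 5], [-50, -13]].
Characteristic polynomial det(A - λI) = λ^2 - 4λ + 29 = 0.
Eigenvalues λ = 2 ± 5i (complex conjugate pair).
For λ=2+5i: an eigenvector is (0,1) - i(1,-3) = (0 - i, 1 + 3i).
A real fundamental pair from Re and Im of e^((2+5i)t)v: X_1 = e^(2t)(cos(5t)·(0,1) + sin(5t)·(1,-3)), X_2 = e^(2t)(sin(5t)·(0,1) - cos(5t)·(1,-3)).
General solution: c_1X_1 + c_2X_2.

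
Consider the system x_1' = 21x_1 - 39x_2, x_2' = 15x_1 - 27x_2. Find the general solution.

x_1(t) = -2C_1e^(-3t)sin(3t) + 3C_1e^(-3t)cos(3t) + 3C_2e^(-3t)sin(3t) + 2C_2e^(-3t)cos(3t), x_2(t) = -C_1e^(-3t)sin(3t) + 2C_1e^(-3t)cos(3t) + 2C_2e^(-3t)sin(3t) + C_2e^(-3t)cos(3t)

Coefficient matrix A = [[21, -39], [15, -27]].
Characteristic polynomial det(A - λI) = λ^2 + 6λ + 18 = 0.
Eigenvalues λ = -3 ± 3i (complex conjugate pair).
For λ=-3+3i: an eigenvector is (3,2) - i(-2,-1) = (3 + 2i, 2 + i).
A real fundamental pair from Re and Im of e^((-3+3i)t)v: X_1 = e^(-3t)(cos(3t)·(3,2) + sin(3t)·(-2,-1)), X_2 = e^(-3t)(sin(3t)·(3,2) - cos(3t)·(-2,-1)).
General solution: C_1X_1 + C_2X_2.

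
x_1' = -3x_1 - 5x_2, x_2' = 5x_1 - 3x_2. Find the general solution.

x_1(t) = -K_1e^(-3t)sin(5t) + K_2e^(-3t)cos(5t), x_2(t) = K_1e^(-3t)cos(5t) + K_2e^(-3t)sin(5t)

Coefficient matrix A = [[-3, -5], [5, -3]].
Characteristic polynomial det(A - λI) = λ^2 + 6λ + 34 = 0.
Eigenvalues λ = -3 ± 5i (complex conjugate pair).
For λ=-3+5i: an eigenvector is (0,1) - i(-1,0) = (0 + i, 1).
A real fundamental pair from Re and Im of e^((-3+5i)t)v: X_1 = e^(-3t)(cos(5t)·(0,1) + sin(5t)·(-1,0)), X_2 = e^(-3t)(sin(5t)·(0,1) - cos(5t)·(-1,0)).
General solution: K_1X_1 + K_2X_2.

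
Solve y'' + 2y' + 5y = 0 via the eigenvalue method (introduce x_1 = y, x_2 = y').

y(t) = C_1e^(-t)cos(2t) + C_2e^(-t)sin(2t)

Let x_1 = y, x_2 = y'. Then x_1' = x_2 and x_2' = -5x_1 - 2x_2.
A = [[0,1],[-5,-2]]; det(A-λI) = λ^2 + 2λ + 5.
Eigenvalues λ = -1 ± 2i.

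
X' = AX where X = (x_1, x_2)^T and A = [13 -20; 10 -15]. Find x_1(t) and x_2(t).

x_1(t) = -c_1e^(-t)sin(2t) - 3c_1e^(-t)cos(2t) - 3c_2e^(-t)sin(2t) + c_2e^(-t)cos(2t), x_2(t) = -c_1e^(-t)sin(2t) - 2c_1e^(-t)cos(2t) - 2c_2e^(-t)sin(2t) + c_2e^(-t)cos(2t)

Coefficient matrix A = [[13, -20], [10, -15]].
Characteristic polynomial det(A - λI) = λ^2 + 2λ + 5 = 0.
Eigenvalues λ = -1 ± 2i (complex conjugate pair).
For λ=-1+2i: an eigenvector is (-3,-2) - i(-1,-1) = (-3 + i, -2 + i).
A real fundamental pair from Re and Im of e^((-1+2i)t)v: X_1 = e^(-t)(cos(2t)·(-3,-2) + sin(2t)·(-1,-1)), X_2 = e^(-t)(sin(2t)·(-3,-2) - cos(2t)·(-1,-1)).
General solution: c_1X_1 + c_2X_2.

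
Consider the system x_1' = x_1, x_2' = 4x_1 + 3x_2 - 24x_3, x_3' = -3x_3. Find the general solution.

Coefficient matrix A = [[1, 0, 0], [4, 3, -24], [0, 0, -3]].
det(A - λI) = 0 gives eigenvalues λ = 1, -3, 3.
For λ=1: eigenvector (1,-2,0).
For λ=-3: eigenvector (0,4,1).
For λ=3: eigenvector (0,1,0).
General solution: c_1e^(t)(1,-2,0) + c_2e^(-3t)(0,4,1) + c_3e^(3t)(0,1,0).

x_1(t) = c_1e^(t), x_2(t) = -2c_1e^(t) + 4c_2e^(-3t) + c_3e^(3t), x_3(t) = c_2e^(-3t)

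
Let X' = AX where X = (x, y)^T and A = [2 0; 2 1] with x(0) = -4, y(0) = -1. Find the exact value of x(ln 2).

-16

A = [[2,0],[2,1]]; eigenvalues λ = 1, 2.
Eigenvectors: (0,-1) for λ=1, (1,2) for λ=2.
From the initial condition, c_1 = -7, c_2 = -4.
x(ln 2) = (-7)(2^1)(0) + (-4)(2^2)(1) = -16.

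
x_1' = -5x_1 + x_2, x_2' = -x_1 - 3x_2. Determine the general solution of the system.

Coefficient matrix A = [[-5, 1], [-1, -3]].
Characteristic polynomial det(A - λI) = λ^2 + 8λ + 16 = 0.
Single eigenvalue λ = -4 with algebraic multiplicity 2.
Eigenvector v = (-1,-1); generalized eigenvector w with (A-λI)w=v is (2,1).
General solution: e^(-4t)[c_1·v + c_2·(t·v + w)].

x_1(t) = -c_1e^(-4t) - c_2te^(-4t) + 2c_2e^(-4t), x_2(t) = -c_1e^(-4t) - c_2te^(-4t) + c_2e^(-4t)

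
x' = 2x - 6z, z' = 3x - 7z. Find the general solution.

x(t) = -2K_1e^(-t) - K_2e^(-4t), z(t) = -K_1e^(-t) - K_2e^(-4t)

Coefficient matrix A = [[2, -6], [3, -7]].
Characteristic polynomial det(A - λI) = λ^2 + 5λ + 4 = 0.
Eigenvalues λ = -1, -4.
For λ=-1: (A-λI) row 1 is [3, -6], so an eigenvector is (-2, -1).
For λ=-4: (A-λI) row 1 is [6, -6], so an eigenvector is (-1, -1).
General solution: K_1e^(-t)(-2,-1) + K_2e^(-4t)(-1,-1).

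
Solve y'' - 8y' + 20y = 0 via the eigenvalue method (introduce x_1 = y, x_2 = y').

y(t) = c_1e^(4t)cos(2t) + c_2e^(4t)sin(2t)

Let x_1 = y, x_2 = y'. Then x_1' = x_2 and x_2' = -20x_1 + 8x_2.
A = [[0,1],[-20,8]]; det(A-λI) = λ^2 - 8λ + 20.
Eigenvalues λ = 4 ± 2i.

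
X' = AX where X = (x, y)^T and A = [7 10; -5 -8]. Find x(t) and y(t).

Coefficient matrix A = [[7, 10], [-5, -8]].
Characteristic polynomial det(A - λI) = λ^2 + λ - 6 = 0.
Eigenvalues λ = -3, 2.
For λ=-3: (A-λI) row 1 is [10, 10], so an eigenvector is (1, -1).
For λ=2: (A-λI) row 1 is [5, 10], so an eigenvector is (2, -1).
General solution: c_1e^(-3t)(1,-1) + c_2e^(2t)(2,-1).

x(t) = c_1e^(-3t) + 2c_2e^(2t), y(t) = -c_1e^(-3t) - c_2e^(2t)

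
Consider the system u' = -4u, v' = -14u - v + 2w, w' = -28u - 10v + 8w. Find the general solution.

u(t) = c_1e^(-4t), v(t) = 2c_1e^(-4t) + 2c_2e^(4t) + c_3e^(3t), w(t) = 4c_1e^(-4t) + 5c_2e^(4t) + 2c_3e^(3t)

Coefficient matrix A = [[-4, 0, 0], [-14, -1, 2], [-28, -10, 8]].
det(A - λI) = 0 gives eigenvalues λ = -4, 4, 3.
For λ=-4: eigenvector (1,2,4).
For λ=4: eigenvector (0,2,5).
For λ=3: eigenvector (0,1,2).
General solution: c_1e^(-4t)(1,2,4) + c_2e^(4t)(0,2,5) + c_3e^(3t)(0,1,2).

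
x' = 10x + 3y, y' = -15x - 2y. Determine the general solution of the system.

x(t) = -K_1e^(4t)cos(3t) - K_2e^(4t)sin(3t), y(t) = K_1e^(4t)sin(3t) + 2K_1e^(4t)cos(3t) + 2K_2e^(4t)sin(3t) - K_2e^(4t)cos(3t)

Coefficient matrix A = [[10, 3], [-15, -2]].
Characteristic polynomial det(A - λI) = λ^2 - 8λ + 25 = 0.
Eigenvalues λ = 4 ± 3i (complex conjugate pair).
For λ=4+3i: an eigenvector is (-1,2) - i(0,1) = (-1, 2 - i).
A real fundamental pair from Re and Im of e^((4+3i)t)v: X_1 = e^(4t)(cos(3t)·(-1,2) + sin(3t)·(0,1)), X_2 = e^(4t)(sin(3t)·(-1,2) - cos(3t)·(0,1)).
General solution: K_1X_1 + K_2X_2.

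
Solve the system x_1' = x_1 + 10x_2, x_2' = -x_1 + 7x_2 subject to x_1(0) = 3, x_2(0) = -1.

x_1(t) = -19e^(4t)sin(t) + 3e^(4t)cos(t), x_2(t) = -6e^(4t)sin(t) - e^(4t)cos(t)

Coefficient matrix A = [[1, 10], [-1, 7]].
Characteristic polynomial det(A - λI) = λ^2 - 8λ + 17 = 0.
Eigenvalues λ = 4 ± i (complex conjugate pair).
For λ=4+i: an eigenvector is (3,1) - i(1,0) = (3 - i, 1).
A real fundamental pair from Re and Im of e^((4+i)t)v: X_1 = e^(4t)(cos(t)·(3,1) + sin(t)·(1,0)), X_2 = e^(4t)(sin(t)·(3,1) - cos(t)·(1,0)).
General solution: c_1X_1 + c_2X_2.
Applying x_1(0)=3, x_2(0)=-1 gives c_1=-1, c_2=-6.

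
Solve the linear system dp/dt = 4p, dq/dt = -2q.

p(t) = -C_2e^(4t), q(t) = C_1e^(-2t)

Coefficient matrix A = [[4, 0], [0, -2]].
Characteristic polynomial det(A - λI) = λ^2 - 2λ - 8 = 0.
Eigenvalues λ = -2, 4.
For λ=-2: (A-λI) row 1 is [6, 0], so an eigenvector is (0, 1).
For λ=4: (A-λI) row 2 is [0, -6], so an eigenvector is (-1, 0).
General solution: C_1e^(-2t)(0,1) + C_2e^(4t)(-1,0).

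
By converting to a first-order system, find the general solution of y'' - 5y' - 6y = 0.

Let x_1 = y, x_2 = y'. Then x_1' = x_2 and x_2' = 6x_1 + 5x_2.
A = [[0,1],[6,5]]; det(A-λI) = λ^2 - 5λ - 6.
Eigenvalues λ = 6, -1 with eigenvectors (1,6), (1,-1).

y(t) = K_1e^(6t) + K_2e^(-t)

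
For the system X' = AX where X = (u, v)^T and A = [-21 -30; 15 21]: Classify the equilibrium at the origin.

center

A = [[-21,-30],[15,21]]; det(A-λI) = λ^2 + 9.
λ = 0 ± 3i: zero real part.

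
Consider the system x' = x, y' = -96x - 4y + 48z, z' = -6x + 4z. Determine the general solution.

Coefficient matrix A = [[1, 0, 0], [-96, -4, 48], [-6, 0, 4]].
det(A - λI) = 0 gives eigenvalues λ = 4, -4, 1.
For λ=4: eigenvector (0,6,1).
For λ=-4: eigenvector (0,1,0).
For λ=1: eigenvector (1,0,2).
General solution: K_1e^(4t)(0,6,1) + K_2e^(-4t)(0,1,0) + K_3e^(t)(1,0,2).

x(t) = K_3e^(t), y(t) = 6K_1e^(4t) + K_2e^(-4t), z(t) = K_1e^(4t) + 2K_3e^(t)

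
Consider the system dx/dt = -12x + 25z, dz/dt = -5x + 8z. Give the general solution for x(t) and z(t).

x(t) = -C_1e^(-2t)sin(5t) - 2C_1e^(-2t)cos(5t) - 2C_2e^(-2t)sin(5t) + C_2e^(-2t)cos(5t), z(t) = -C_1e^(-2t)cos(5t) - C_2e^(-2t)sin(5t)

Coefficient matrix A = [[-12, 25], [-5, 8]].
Characteristic polynomial det(A - λI) = λ^2 + 4λ + 29 = 0.
Eigenvalues λ = -2 ± 5i (complex conjugate pair).
For λ=-2+5i: an eigenvector is (-2,-1) - i(-1,0) = (-2 + i, -1).
A real fundamental pair from Re and Im of e^((-2+5i)t)v: X_1 = e^(-2t)(cos(5t)·(-2,-1) + sin(5t)·(-1,0)), X_2 = e^(-2t)(sin(5t)·(-2,-1) - cos(5t)·(-1,0)).
General solution: C_1X_1 + C_2X_2.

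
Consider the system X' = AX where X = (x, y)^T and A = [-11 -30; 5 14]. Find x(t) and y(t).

Coefficient matrix A = [[-11, -30], [5, 14]].
Characteristic polynomial det(A - λI) = λ^2 - 3λ - 4 = 0.
Eigenvalues λ = -1, 4.
For λ=-1: (A-λI) row 1 is [-10, -30], so an eigenvector is (-3, 1).
For λ=4: (A-λI) row 1 is [-15, -30], so an eigenvector is (-2, 1).
General solution: C_1e^(-t)(-3,1) + C_2e^(4t)(-2,1).

x(t) = -3C_1e^(-t) - 2C_2e^(4t), y(t) = C_1e^(-t) + C_2e^(4t)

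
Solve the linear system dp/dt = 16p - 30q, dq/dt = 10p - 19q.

p(t) = 3C_1e^(-4t) + 2C_2e^(t), q(t) = 2C_1e^(-4t) + C_2e^(t)

Coefficient matrix A = [[16, -30], [10, -19]].
Characteristic polynomial det(A - λI) = λ^2 + 3λ - 4 = 0.
Eigenvalues λ = -4, 1.
For λ=-4: (A-λI) row 1 is [20, -30], so an eigenvector is (3, 2).
For λ=1: (A-λI) row 1 is [15, -30], so an eigenvector is (2, 1).
General solution: C_1e^(-4t)(3,2) + C_2e^(t)(2,1).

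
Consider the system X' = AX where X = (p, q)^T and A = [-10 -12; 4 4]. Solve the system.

Coefficient matrix A = [[-10, -12], [4, 4]].
Characteristic polynomial det(A - λI) = λ^2 + 6λ + 8 = 0.
Eigenvalues λ = -4, -2.
For λ=-4: (A-λI) row 1 is [-6, -12], so an eigenvector is (2, -1).
For λ=-2: (A-λI) row 1 is [-8, -12], so an eigenvector is (3, -2).
General solution: C_1e^(-4t)(2,-1) + C_2e^(-2t)(3,-2).

p(t) = 2C_1e^(-4t) + 3C_2e^(-2t), q(t) = -C_1e^(-4t) - 2C_2e^(-2t)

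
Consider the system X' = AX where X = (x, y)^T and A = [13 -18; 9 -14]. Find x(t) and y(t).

Coefficient matrix A = [[13, -18], [9, -14]].
Characteristic polynomial det(A - λI) = λ^2 + λ - 20 = 0.
Eigenvalues λ = -5, 4.
For λ=-5: (A-λI) row 1 is [18, -18], so an eigenvector is (-1, -1).
For λ=4: (A-λI) row 1 is [9, -18], so an eigenvector is (-2, -1).
General solution: C_1e^(-5t)(-1,-1) + C_2e^(4t)(-2,-1).

x(t) = -C_1e^(-5t) - 2C_2e^(4t), y(t) = -C_1e^(-5t) - C_2e^(4t)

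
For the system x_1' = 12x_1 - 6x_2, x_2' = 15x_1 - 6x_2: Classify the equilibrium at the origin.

A = [[12,-6],[15,-6]]; det(A-λI) = λ^2 - 6λ + 18.
λ = 3 ± 3i: positive real part.

unstable spiral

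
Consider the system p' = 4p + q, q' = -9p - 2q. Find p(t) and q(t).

p(t) = -K_1e^(t) - K_2te^(t), q(t) = 3K_1e^(t) + 3K_2te^(t) - K_2e^(t)

Coefficient matrix A = [[4, 1], [-9, -2]].
Characteristic polynomial det(A - λI) = λ^2 - 2λ + 1 = 0.
Single eigenvalue λ = 1 with algebraic multiplicity 2.
Eigenvector v = (-1,3); generalized eigenvector w with (A-λI)w=v is (0,-1).
General solution: e^(t)[K_1·v + K_2·(t·v + w)].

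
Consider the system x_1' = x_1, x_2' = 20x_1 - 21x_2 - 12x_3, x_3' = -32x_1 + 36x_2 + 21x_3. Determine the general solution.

Coefficient matrix A = [[1, 0, 0], [20, -21, -12], [-32, 36, 21]].
det(A - λI) = 0 gives eigenvalues λ = 1, 3, -3.
For λ=1: eigenvector (1,2,-2).
For λ=3: eigenvector (0,1,-2).
For λ=-3: eigenvector (0,2,-3).
General solution: C_1e^(t)(1,2,-2) + C_2e^(3t)(0,1,-2) + C_3e^(-3t)(0,2,-3).

x_1(t) = C_1e^(t), x_2(t) = 2C_1e^(t) + C_2e^(3t) + 2C_3e^(-3t), x_3(t) = -2C_1e^(t) - 2C_2e^(3t) - 3C_3e^(-3t)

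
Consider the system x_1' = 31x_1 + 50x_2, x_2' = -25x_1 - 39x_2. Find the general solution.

Coefficient matrix A = [[31, 50], [-25, -39]].
Characteristic polynomial det(A - λI) = λ^2 + 8λ + 41 = 0.
Eigenvalues λ = -4 ± 5i (complex conjugate pair).
For λ=-4+5i: an eigenvector is (1,-1) - i(-3,2) = (1 + 3i, -1 - 2i).
A real fundamental pair from Re and Im of e^((-4+5i)t)v: X_1 = e^(-4t)(cos(5t)·(1,-1) + sin(5t)·(-3,2)), X_2 = e^(-4t)(sin(5t)·(1,-1) - cos(5t)·(-3,2)).
General solution: c_1X_1 + c_2X_2.

x_1(t) = -3c_1e^(-4t)sin(5t) + c_1e^(-4t)cos(5t) + c_2e^(-4t)sin(5t) + 3c_2e^(-4t)cos(5t), x_2(t) = 2c_1e^(-4t)sin(5t) - c_1e^(-4t)cos(5t) - c_2e^(-4t)sin(5t) - 2c_2e^(-4t)cos(5t)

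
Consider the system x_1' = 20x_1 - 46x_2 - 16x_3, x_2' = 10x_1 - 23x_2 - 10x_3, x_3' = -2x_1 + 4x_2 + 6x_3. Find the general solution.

Coefficient matrix A = [[20, -46, -16], [10, -23, -10], [-2, 4, 6]].
det(A - λI) = 0 gives eigenvalues λ = 2, -3, 4.
For λ=2: eigenvector (6,2,1).
For λ=-3: eigenvector (2,1,0).
For λ=4: eigenvector (-1,0,-1).
General solution: C_1e^(2t)(6,2,1) + C_2e^(-3t)(2,1,0) + C_3e^(4t)(-1,0,-1).

x_1(t) = 6C_1e^(2t) + 2C_2e^(-3t) - C_3e^(4t), x_2(t) = 2C_1e^(2t) + C_2e^(-3t), x_3(t) = C_1e^(2t) - C_3e^(4t)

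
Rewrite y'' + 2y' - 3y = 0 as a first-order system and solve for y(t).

y(t) = K_1e^(t) + K_2e^(-3t)

Let x_1 = y, x_2 = y'. Then x_1' = x_2 and x_2' = 3x_1 - 2x_2.
A = [[0,1],[3,-2]]; det(A-λI) = λ^2 + 2λ - 3.
Eigenvalues λ = 1, -3 with eigenvectors (1,1), (1,-3).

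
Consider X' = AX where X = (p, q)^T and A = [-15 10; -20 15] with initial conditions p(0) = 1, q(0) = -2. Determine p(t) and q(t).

p(t) = -3e^(5t) + 4e^(-5t), q(t) = -6e^(5t) + 4e^(-5t)

Coefficient matrix A = [[-15, 10], [-20, 15]].
Characteristic polynomial det(A - λI) = λ^2 - 25 = 0.
Eigenvalues λ = 5, -5.
For λ=5: (A-λI) row 1 is [-20, 10], so an eigenvector is (1, 2).
For λ=-5: (A-λI) row 1 is [-10, 10], so an eigenvector is (-1, -1).
General solution: C_1e^(5t)(1,2) + C_2e^(-5t)(-1,-1).
Applying p(0)=1, q(0)=-2 gives C_1=-3, C_2=-4.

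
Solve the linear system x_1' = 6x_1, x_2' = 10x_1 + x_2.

x_1(t) = C_2e^(6t), x_2(t) = C_1e^(t) + 2C_2e^(6t)

Coefficient matrix A = [[6, 0], [10, 1]].
Characteristic polynomial det(A - λI) = λ^2 - 7λ + 6 = 0.
Eigenvalues λ = 1, 6.
For λ=1: (A-λI) row 1 is [5, 0], so an eigenvector is (0, 1).
For λ=6: (A-λI) row 2 is [10, -5], so an eigenvector is (1, 2).
General solution: C_1e^(t)(0,1) + C_2e^(6t)(1,2).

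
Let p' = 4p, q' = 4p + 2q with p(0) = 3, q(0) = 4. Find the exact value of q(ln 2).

88

A = [[4,0],[4,2]]; eigenvalues λ = 2, 4.
Eigenvectors: (0,1) for λ=2, (1,2) for λ=4.
From the initial condition, c_1 = -2, c_2 = 3.
q(ln 2) = (-2)(2^2)(1) + (3)(2^4)(2) = 88.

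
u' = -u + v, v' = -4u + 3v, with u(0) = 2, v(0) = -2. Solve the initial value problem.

Coefficient matrix A = [[-1, 1], [-4, 3]].
Characteristic polynomial det(A - λI) = λ^2 - 2λ + 1 = 0.
Single eigenvalue λ = 1 with algebraic multiplicity 2.
Eigenvector v = (1,2); generalized eigenvector w with (A-λI)w=v is (0,1).
General solution: e^(t)[c_1·v + c_2·(t·v + w)].
Applying u(0)=2, v(0)=-2 gives c_1=2, c_2=-6.

u(t) = -6te^(t) + 2e^(t), v(t) = -12te^(t) - 2e^(t)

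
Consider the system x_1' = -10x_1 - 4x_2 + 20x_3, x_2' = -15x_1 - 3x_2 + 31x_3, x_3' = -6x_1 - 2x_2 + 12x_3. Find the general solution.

Coefficient matrix A = [[-10, -4, 20], [-15, -3, 31], [-6, -2, 12]].
det(A - λI) = 0 gives eigenvalues λ = 2, -1, -2.
For λ=2: eigenvector (1,-3,0).
For λ=-1: eigenvector (-4,-1,-2).
For λ=-2: eigenvector (2,1,1).
General solution: C_1e^(2t)(1,-3,0) + C_2e^(-t)(-4,-1,-2) + C_3e^(-2t)(2,1,1).

x_1(t) = C_1e^(2t) - 4C_2e^(-t) + 2C_3e^(-2t), x_2(t) = -3C_1e^(2t) - C_2e^(-t) + C_3e^(-2t), x_3(t) = -2C_2e^(-t) + C_3e^(-2t)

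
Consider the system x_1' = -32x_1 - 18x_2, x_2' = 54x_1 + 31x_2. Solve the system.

x_1(t) = C_1e^(4t) + 2C_2e^(-5t), x_2(t) = -2C_1e^(4t) - 3C_2e^(-5t)

Coefficient matrix A = [[-32, -18], [54, 31]].
Characteristic polynomial det(A - λI) = λ^2 + λ - 20 = 0.
Eigenvalues λ = 4, -5.
For λ=4: (A-λI) row 1 is [-36, -18], so an eigenvector is (1, -2).
For λ=-5: (A-λI) row 1 is [-27, -18], so an eigenvector is (2, -3).
General solution: C_1e^(4t)(1,-2) + C_2e^(-5t)(2,-3).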